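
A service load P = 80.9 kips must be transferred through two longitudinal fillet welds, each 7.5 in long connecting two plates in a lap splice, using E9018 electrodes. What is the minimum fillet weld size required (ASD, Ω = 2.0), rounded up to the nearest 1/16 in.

w = 5/16 in

E90XX → F_EXX = 90 ksi.
Total weld length L = 15 in.
Required throat t_e = P × Ω / (0.6 F_EXX × L) = 80.9 × 2.0 / (0.6 × 90 × 15) = 0.1998 in.
Required leg w = t_e / 0.707 = 0.2825 in → use 5/16 in.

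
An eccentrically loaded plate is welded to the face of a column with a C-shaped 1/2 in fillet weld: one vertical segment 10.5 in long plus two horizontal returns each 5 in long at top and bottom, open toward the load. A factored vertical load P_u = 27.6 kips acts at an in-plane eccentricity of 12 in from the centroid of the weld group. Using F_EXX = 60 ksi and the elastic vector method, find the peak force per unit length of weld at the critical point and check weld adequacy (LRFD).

f_max ≈ 5.93 kip/in; adequate

Total weld length L_w = 20.5 in. Treat welds as unit-width lines.
Centroid: x̄ = 2×5×2.5 / 20.5 = 1.22 in from the vertical weld.
Polar moment about centroid: J = I_x + I_y = [10.5³/12 + 2×5×5.25²] + [10.5×1.22² + 2(5³/12 + 5×1.28²)] = 424.9 in³.
Direct shear f_v = P/L_w = 27.6 / 20.5 = 1.346 kip/in (vertical).
Torsion M = P·e = 27.6 × 12 = 331.2 kip·in.
Critical point at (x, y) = (3.78, 5.25) from centroid. f_tx = M·y/J = 4.092 kip/in; f_ty = M·x/J = 2.947 kip/in.
Resultant f_max = √[f_tx² + (f_v + f_ty)²] = √[4.092² + (1.346 + 2.947)²] = 5.931 kip/in.
Capacity per unit length: φr_n = 0.75 × 0.6 × 60 × (0.707 × 0.5) = 9.544 kip/in.
5.931 ≤ 9.544 → adequate.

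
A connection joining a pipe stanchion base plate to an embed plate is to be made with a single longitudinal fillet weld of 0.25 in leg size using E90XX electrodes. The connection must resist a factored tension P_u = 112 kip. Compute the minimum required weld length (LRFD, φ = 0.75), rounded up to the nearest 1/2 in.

L = 16 in

E90XX → F_EXX = 90 ksi.
Throat t_e = 0.707 × 0.25 = 0.1767 in.
φr_n = 0.75 × 0.6 × 90 × 0.1767 = 7.158 kip/in.
L_req = P_u / φr_n = 112 / 7.158 = 15.65 in total.
Round up → use L = 16 in.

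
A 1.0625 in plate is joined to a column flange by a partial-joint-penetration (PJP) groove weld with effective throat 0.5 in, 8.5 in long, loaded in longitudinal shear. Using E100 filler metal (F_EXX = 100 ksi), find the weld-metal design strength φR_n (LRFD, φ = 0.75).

φR_n ≈ 191 kips

Effective throat (given) t_e = 0.5 in.
A_we = 0.5 × 8.5 = 4.25 in².
F_nw = 0.6 F_EXX = 60 ksi.
φR_n = 0.75 × 60 × 4.25 = 191.2 kips.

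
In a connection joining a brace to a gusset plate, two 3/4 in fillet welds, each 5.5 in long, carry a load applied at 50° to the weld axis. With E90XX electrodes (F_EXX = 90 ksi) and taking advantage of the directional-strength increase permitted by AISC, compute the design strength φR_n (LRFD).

t_e = 0.707 × 0.75 = 0.5302 in; A_we = 0.5302 × 11 = 5.833 in².
Directional factor: 1.0 + 0.5 sin^1.5(50°) = 1.335.
F_nw = 0.6 × 90 × 1.335 = 72.1 ksi.
φR_n = 0.75 × 72.1 × 5.833 = 315.4 kips.

φR_n ≈ 315 kips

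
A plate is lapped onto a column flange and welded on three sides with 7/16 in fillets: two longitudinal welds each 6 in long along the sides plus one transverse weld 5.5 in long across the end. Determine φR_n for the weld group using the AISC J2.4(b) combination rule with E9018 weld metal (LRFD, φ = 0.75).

φR_n ≈ 231 kip

E90XX → F_EXX = 90 ksi.
t_e = 0.707 × 0.4375 = 0.3093 in.
R_nwl = 0.6 × 90 × 0.3093 × 12 = 200.4 kip (longitudinal, 2 welds).
R_nwt = 0.6 × 90 × 0.3093 × 5.5 = 91.87 kip (transverse, base value).
(i) R_nwl + R_nwt = 292.3 kip; (ii) 0.85 R_nwl + 1.5 R_nwt = 308.2 kip.
R_n = max = 308.2 kip [governs: (ii)]; φR_n = 231.1 kip.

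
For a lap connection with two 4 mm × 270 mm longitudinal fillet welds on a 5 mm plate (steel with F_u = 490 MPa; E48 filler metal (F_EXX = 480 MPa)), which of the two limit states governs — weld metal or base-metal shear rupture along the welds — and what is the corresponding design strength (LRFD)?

φR_n ≈ 330 kN (weld metal governs)

t_e = 0.707 × 4 = 2.828 mm; L = 540 mm.
Weld metal: φR_n = 0.75 × 0.6 × 480 × 2.828 × 540 × 10⁻³ = 329.9 kN.
Base metal (shear rupture): φR_n = 0.75 × 0.6 × 490 × 5 × 540 × 10⁻³ = 595.4 kN.
Governing: weld metal.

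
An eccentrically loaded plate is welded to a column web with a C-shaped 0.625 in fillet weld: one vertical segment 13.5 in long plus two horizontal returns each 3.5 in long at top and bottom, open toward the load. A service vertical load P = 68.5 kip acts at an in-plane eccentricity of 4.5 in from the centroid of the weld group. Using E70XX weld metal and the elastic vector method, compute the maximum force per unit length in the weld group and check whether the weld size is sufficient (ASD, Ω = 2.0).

f_max ≈ 6.28 kip/in; adequate

E70XX → F_EXX = 70 ksi.
Total weld length L_w = 20.5 in. Treat welds as unit-width lines.
Centroid: x̄ = 2×3.5×1.75 / 20.5 = 0.5976 in from the vertical weld.
Polar moment about centroid: J = I_x + I_y = [13.5³/12 + 2×3.5×6.75²] + [13.5×0.5976² + 2(3.5³/12 + 3.5×1.152²)] = 545.2 in³.
Direct shear f_v = P/L_w = 68.5 / 20.5 = 3.341 kip/in (vertical).
Torsion M = P·e = 68.5 × 4.5 = 308.25 kip·in.
Critical point at (x, y) = (2.902, 6.75) from centroid. f_tx = M·y/J = 3.816 kip/in; f_ty = M·x/J = 1.641 kip/in.
Resultant f_max = √[f_tx² + (f_v + f_ty)²] = √[3.816² + (3.341 + 1.641)²] = 6.276 kip/in.
Capacity per unit length: r_n/Ω = (1/2.0) × 0.6 × 70 × (0.707 × 0.625) = 9.279 kip/in.
6.276 ≤ 9.279 → adequate.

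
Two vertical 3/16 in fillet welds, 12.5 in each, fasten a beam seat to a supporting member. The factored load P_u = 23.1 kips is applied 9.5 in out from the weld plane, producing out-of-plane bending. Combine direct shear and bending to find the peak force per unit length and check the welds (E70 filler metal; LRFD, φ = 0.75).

E70XX → F_EXX = 70 ksi.
L_w = 2 × 12.5 = 25 in; section modulus (unit throat) S = 2 × L²/6 = 52.08 in².
Direct shear f_v = P/L_w = 23.1/25 = 0.924 kip/in.
Moment M = P × e = 23.1 × 9.5 = 219.45 kip·in; bending f_b = M/S = 4.213 kip/in.
f_max = √(f_v² + f_b²) = √(0.924² + 4.213²) = 4.314 kip/in.
φr_n = 0.75 × 0.6 × 70 × (0.707 × 0.1875) = 4.176 kip/in → NOT adequate.

f_max ≈ 4.31 kip/in; NOT adequate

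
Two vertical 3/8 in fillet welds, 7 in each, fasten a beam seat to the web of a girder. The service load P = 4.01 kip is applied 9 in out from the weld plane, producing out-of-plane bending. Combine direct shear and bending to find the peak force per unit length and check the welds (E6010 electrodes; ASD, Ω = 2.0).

E60XX → F_EXX = 60 ksi.
L_w = 2 × 7 = 14 in; section modulus (unit throat) S = 2 × L²/6 = 16.33 in².
Direct shear f_v = P/L_w = 4.01/14 = 0.2864 kip/in.
Moment M = P × e = 4.01 × 9 = 36.09 kip·in; bending f_b = M/S = 2.21 kip/in.
f_max = √(f_v² + f_b²) = √(0.2864² + 2.21²) = 2.228 kip/in.
r_n/Ω = (1/2.0) × 0.6 × 60 × (0.707 × 0.375) = 4.772 kip/in → adequate.

f_max ≈ 2.23 kip/in; adequate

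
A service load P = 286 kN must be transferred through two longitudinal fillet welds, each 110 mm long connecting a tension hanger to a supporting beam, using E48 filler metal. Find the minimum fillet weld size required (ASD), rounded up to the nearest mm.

w = 13 mm

E48XX → F_EXX = 480 MPa.
Total weld length L = 220 mm.
Required throat t_e = P × Ω / (0.6 F_EXX × L) = 286 × 2.0 / (0.6 × 480 × 220 × 10⁻³) = 9.028 mm.
Required leg w = t_e / 0.707 = 12.77 mm → use 13 mm.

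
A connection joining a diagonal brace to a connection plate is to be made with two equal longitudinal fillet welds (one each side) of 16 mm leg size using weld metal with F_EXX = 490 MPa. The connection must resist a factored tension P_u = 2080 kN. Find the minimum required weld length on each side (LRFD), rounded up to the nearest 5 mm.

L = 420 mm on each side

Throat t_e = 0.707 × 16 = 11.31 mm.
φr_n = 0.75 × 0.6 × 490 × 11.31 × 10⁻³ = 2.494 kN/mm.
L_req = P_u / φr_n = 2080 / 2.494 = 833.9 mm total.
Per side: 833.9 / 2 = 417 mm.
Round up → use L = 420 mm on each side.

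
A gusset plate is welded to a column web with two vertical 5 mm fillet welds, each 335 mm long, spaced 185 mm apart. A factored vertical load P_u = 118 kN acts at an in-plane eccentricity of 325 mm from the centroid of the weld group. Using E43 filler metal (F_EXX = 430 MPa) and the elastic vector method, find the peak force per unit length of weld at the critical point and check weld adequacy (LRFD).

f_max ≈ 714 N/mm; NOT adequate

Total weld length L_w = 670 mm. Treat welds as unit-width lines.
Polar moment about centroid: J = 2[d³/12 + d(b/2)²] = 2[335³/12 + 335×92.5²] = 12000000 mm³.
Direct shear f_v = P/L_w = 118×10³ / 670 = 176.1 N/mm (vertical).
Torsion M = P·e = 118×10³ × 325 = 38350000 N·mm.
Critical point at (x, y) = (92.5, 167.5) from centroid. f_tx = M·y/J = 535.4 N/mm; f_ty = M·x/J = 295.6 N/mm.
Resultant f_max = √[f_tx² + (f_v + f_ty)²] = √[535.4² + (176.1 + 295.6)²] = 713.6 N/mm.
Capacity per unit length: φr_n = 0.75 × 0.6 × 430 × (0.707 × 5) = 684 N/mm.
713.6 > 684 → NOT adequate.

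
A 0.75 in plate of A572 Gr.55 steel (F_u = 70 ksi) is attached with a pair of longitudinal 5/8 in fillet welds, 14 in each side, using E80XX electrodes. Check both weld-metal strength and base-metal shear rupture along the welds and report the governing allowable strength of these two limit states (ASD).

R_n/Ω ≈ 297 kips (weld metal governs)

E80XX → F_EXX = 80 ksi.
t_e = 0.707 × 0.625 = 0.4419 in; L = 28 in.
Weld metal: R_n/Ω = (1/2.0) × 0.6 × 80 × 0.4419 × 28 = 296.9 kips.
Base metal (shear rupture): R_n/Ω = (1/2.0) × 0.6 × 70 × 0.75 × 28 = 441 kips.
Governing: weld metal.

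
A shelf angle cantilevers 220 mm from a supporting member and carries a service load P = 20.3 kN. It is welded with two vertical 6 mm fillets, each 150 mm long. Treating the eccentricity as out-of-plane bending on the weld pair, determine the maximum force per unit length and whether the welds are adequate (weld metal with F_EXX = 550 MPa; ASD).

L_w = 2 × 150 = 300 mm; section modulus (unit throat) S = 2 × L²/6 = 7500 mm².
Direct shear f_v = P/L_w = 20.3×10³/300 = 67.67 N/mm.
Moment M = P × e = 20.3×10³ × 220 = 4466000 N·mm; bending f_b = M/S = 595.5 N/mm.
f_max = √(f_v² + f_b²) = √(67.67² + 595.5²) = 599.3 N/mm.
r_n/Ω = (1/2.0) × 0.6 × 550 × (0.707 × 6) = 699.9 N/mm → adequate.

f_max ≈ 599 N/mm; adequate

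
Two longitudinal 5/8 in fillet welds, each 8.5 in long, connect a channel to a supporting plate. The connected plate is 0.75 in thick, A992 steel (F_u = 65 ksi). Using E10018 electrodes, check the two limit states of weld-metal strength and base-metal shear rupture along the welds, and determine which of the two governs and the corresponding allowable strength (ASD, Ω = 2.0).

R_n/Ω ≈ 225 kips (weld metal governs)

E100XX → F_EXX = 100 ksi.
t_e = 0.707 × 0.625 = 0.4419 in; L = 17 in.
Weld metal: R_n/Ω = (1/2.0) × 0.6 × 100 × 0.4419 × 17 = 225.4 kips.
Base metal (shear rupture): R_n/Ω = (1/2.0) × 0.6 × 65 × 0.75 × 17 = 248.6 kips.
Governing: weld metal.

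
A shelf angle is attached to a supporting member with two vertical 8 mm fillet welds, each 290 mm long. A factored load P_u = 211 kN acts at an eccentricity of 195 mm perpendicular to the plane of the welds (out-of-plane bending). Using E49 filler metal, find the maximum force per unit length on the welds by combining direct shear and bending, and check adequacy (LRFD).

f_max ≈ 1510 N/mm; NOT adequate

E49XX → F_EXX = 490 MPa.
L_w = 2 × 290 = 580 mm; section modulus (unit throat) S = 2 × L²/6 = 28030 mm².
Direct shear f_v = P/L_w = 211×10³/580 = 363.8 N/mm.
Moment M = P × e = 211×10³ × 195 = 41145000 N·mm; bending f_b = M/S = 1468 N/mm.
f_max = √(f_v² + f_b²) = √(363.8² + 1468²) = 1512 N/mm.
φr_n = 0.75 × 0.6 × 490 × (0.707 × 8) = 1247 N/mm → NOT adequate.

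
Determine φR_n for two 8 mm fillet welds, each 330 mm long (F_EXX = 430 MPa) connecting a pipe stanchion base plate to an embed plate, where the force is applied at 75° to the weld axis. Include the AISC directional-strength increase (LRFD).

t_e = 0.707 × 8 = 5.656 mm; A_we = 5.656 × 660 = 3733 mm².
Directional factor: 1.0 + 0.5 sin^1.5(75°) = 1.475.
F_nw = 0.6 × 430 × 1.475 = 380.5 MPa.
φR_n = 0.75 × 380.5 × 3733 × 10⁻³ = 1065 kN.

φR_n ≈ 1070 kN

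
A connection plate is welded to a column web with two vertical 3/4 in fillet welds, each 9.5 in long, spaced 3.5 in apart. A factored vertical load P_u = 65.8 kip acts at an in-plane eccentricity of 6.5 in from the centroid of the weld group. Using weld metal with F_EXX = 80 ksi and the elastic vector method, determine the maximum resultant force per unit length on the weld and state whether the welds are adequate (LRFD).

f_max ≈ 12.4 kip/in; adequate

Total weld length L_w = 19 in. Treat welds as unit-width lines.
Polar moment about centroid: J = 2[d³/12 + d(b/2)²] = 2[9.5³/12 + 9.5×1.75²] = 201.1 in³.
Direct shear f_v = P/L_w = 65.8 / 19 = 3.463 kip/in (vertical).
Torsion M = P·e = 65.8 × 6.5 = 427.7 kip·in.
Critical point at (x, y) = (1.75, 4.75) from centroid. f_tx = M·y/J = 10.1 kip/in; f_ty = M·x/J = 3.722 kip/in.
Resultant f_max = √[f_tx² + (f_v + f_ty)²] = √[10.1² + (3.463 + 3.722)²] = 12.4 kip/in.
Capacity per unit length: φr_n = 0.75 × 0.6 × 80 × (0.707 × 0.75) = 19.09 kip/in.
12.4 ≤ 19.09 → adequate.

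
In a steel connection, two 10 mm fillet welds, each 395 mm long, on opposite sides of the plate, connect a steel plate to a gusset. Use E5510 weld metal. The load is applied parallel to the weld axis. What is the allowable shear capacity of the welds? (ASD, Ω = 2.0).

E55XX → F_EXX = 550 MPa.
Effective throat t_e = 0.707 × 10 = 7.07 mm.
Total length L = 790 mm; A_we = 7.07 × 790 = 5585 mm².
F_nw = 0.6 F_EXX = 0.6 × 550 = 330 MPa.
R_n = 330 × 5585 × 10⁻³ = 1843 kN; R_n/Ω = 1843/2.0 = 921.6 kN.

R_n/Ω ≈ 922 kN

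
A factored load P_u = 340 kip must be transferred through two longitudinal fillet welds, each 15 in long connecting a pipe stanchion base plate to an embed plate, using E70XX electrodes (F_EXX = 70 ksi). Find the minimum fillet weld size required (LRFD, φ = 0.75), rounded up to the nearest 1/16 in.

w = 9/16 in

Total weld length L = 30 in.
Required throat t_e = P_u / (φ × 0.6 F_EXX × L) = 340 / (0.75 × 0.6 × 70 × 30) = 0.3598 in.
Required leg w = t_e / 0.707 = 0.5089 in → use 9/16 in.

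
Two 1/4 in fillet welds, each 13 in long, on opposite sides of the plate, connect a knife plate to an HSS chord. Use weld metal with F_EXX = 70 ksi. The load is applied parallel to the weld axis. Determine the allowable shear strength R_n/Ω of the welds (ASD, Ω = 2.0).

R_n/Ω ≈ 96.5 kip

Effective throat t_e = 0.707 × 0.25 = 0.1767 in.
Total length L = 26 in; A_we = 0.1767 × 26 = 4.595 in².
F_nw = 0.6 F_EXX = 0.6 × 70 = 42 ksi.
R_n = 42 × 4.595 = 193 kip; R_n/Ω = 193/2.0 = 96.51 kip.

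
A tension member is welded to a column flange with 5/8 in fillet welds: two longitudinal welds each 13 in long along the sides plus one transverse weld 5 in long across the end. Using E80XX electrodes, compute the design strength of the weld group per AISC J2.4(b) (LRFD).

φR_n ≈ 493 kip

E80XX → F_EXX = 80 ksi.
t_e = 0.707 × 0.625 = 0.4419 in.
R_nwl = 0.6 × 80 × 0.4419 × 26 = 551.5 kip (longitudinal, 2 welds).
R_nwt = 0.6 × 80 × 0.4419 × 5 = 106 kip (transverse, base value).
(i) R_nwl + R_nwt = 657.5 kip; (ii) 0.85 R_nwl + 1.5 R_nwt = 627.8 kip.
R_n = max = 657.5 kip [governs: (i)]; φR_n = 493.1 kip.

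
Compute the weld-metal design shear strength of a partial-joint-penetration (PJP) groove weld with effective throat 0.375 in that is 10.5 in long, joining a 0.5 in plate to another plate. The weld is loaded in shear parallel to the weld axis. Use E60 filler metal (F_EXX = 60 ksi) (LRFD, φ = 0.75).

φR_n ≈ 106 kips

Effective throat (given) t_e = 0.375 in.
A_we = 0.375 × 10.5 = 3.938 in².
F_nw = 0.6 F_EXX = 36 ksi.
φR_n = 0.75 × 36 × 3.938 = 106.3 kips.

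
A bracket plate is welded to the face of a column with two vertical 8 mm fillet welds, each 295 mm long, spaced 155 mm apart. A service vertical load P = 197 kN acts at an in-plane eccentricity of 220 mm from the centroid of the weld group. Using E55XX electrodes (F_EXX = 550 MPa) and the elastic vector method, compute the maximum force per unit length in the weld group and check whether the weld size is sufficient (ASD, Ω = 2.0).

Total weld length L_w = 590 mm. Treat welds as unit-width lines.
Polar moment about centroid: J = 2[d³/12 + d(b/2)²] = 2[295³/12 + 295×77.5²] = 7822000 mm³.
Direct shear f_v = P/L_w = 197×10³ / 590 = 333.9 N/mm (vertical).
Torsion M = P·e = 197×10³ × 220 = 43340000 N·mm.
Critical point at (x, y) = (77.5, 147.5) from centroid. f_tx = M·y/J = 817.2 N/mm; f_ty = M·x/J = 429.4 N/mm.
Resultant f_max = √[f_tx² + (f_v + f_ty)²] = √[817.2² + (333.9 + 429.4)²] = 1118 N/mm.
Capacity per unit length: r_n/Ω = (1/2.0) × 0.6 × 550 × (0.707 × 8) = 933.2 N/mm.
1118 > 933.2 → NOT adequate.

f_max ≈ 1120 N/mm; NOT adequate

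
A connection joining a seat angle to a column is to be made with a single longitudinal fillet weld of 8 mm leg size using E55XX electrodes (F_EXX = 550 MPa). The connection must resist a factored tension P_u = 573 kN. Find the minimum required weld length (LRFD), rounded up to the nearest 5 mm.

Throat t_e = 0.707 × 8 = 5.656 mm.
φr_n = 0.75 × 0.6 × 550 × 5.656 × 10⁻³ = 1.4 kN/mm.
L_req = P_u / φr_n = 573 / 1.4 = 409.3 mm total.
Round up → use L = 410 mm.

L = 410 mm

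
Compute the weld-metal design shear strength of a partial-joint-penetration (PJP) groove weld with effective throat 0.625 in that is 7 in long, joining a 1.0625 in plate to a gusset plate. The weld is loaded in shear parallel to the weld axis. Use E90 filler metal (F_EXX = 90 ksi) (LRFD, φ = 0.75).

Effective throat (given) t_e = 0.625 in.
A_we = 0.625 × 7 = 4.375 in².
F_nw = 0.6 F_EXX = 54 ksi.
φR_n = 0.75 × 54 × 4.375 = 177.2 kip.

φR_n ≈ 177 kip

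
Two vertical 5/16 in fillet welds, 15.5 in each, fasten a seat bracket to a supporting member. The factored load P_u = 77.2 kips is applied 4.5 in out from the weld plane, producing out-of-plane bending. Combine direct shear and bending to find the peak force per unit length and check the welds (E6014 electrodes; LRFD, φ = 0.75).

E60XX → F_EXX = 60 ksi.
L_w = 2 × 15.5 = 31 in; section modulus (unit throat) S = 2 × L²/6 = 80.08 in².
Direct shear f_v = P/L_w = 77.2/31 = 2.49 kip/in.
Moment M = P × e = 77.2 × 4.5 = 347.4 kip·in; bending f_b = M/S = 4.338 kip/in.
f_max = √(f_v² + f_b²) = √(2.49² + 4.338²) = 5.002 kip/in.
φr_n = 0.75 × 0.6 × 60 × (0.707 × 0.3125) = 5.965 kip/in → adequate.

f_max ≈ 5 kip/in; adequate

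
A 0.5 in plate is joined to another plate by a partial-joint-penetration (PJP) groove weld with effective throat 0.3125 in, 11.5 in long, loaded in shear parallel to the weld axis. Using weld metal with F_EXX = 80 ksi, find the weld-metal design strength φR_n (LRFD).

φR_n ≈ 129 kips

Effective throat (given) t_e = 0.3125 in.
A_we = 0.3125 × 11.5 = 3.594 in².
F_nw = 0.6 F_EXX = 48 ksi.
φR_n = 0.75 × 48 × 3.594 = 129.4 kips.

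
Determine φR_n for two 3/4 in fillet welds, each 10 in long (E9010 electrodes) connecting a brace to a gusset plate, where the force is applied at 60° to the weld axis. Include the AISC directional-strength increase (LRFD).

φR_n ≈ 603 kips

E90XX → F_EXX = 90 ksi.
t_e = 0.707 × 0.75 = 0.5302 in; A_we = 0.5302 × 20 = 10.61 in².
Directional factor: 1.0 + 0.5 sin^1.5(60°) = 1.403.
F_nw = 0.6 × 90 × 1.403 = 75.76 ksi.
φR_n = 0.75 × 75.76 × 10.61 = 602.6 kips.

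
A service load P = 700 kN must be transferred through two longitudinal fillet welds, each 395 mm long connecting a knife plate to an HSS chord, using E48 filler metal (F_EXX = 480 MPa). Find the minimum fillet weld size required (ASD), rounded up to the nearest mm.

w = 9 mm

Total weld length L = 790 mm.
Required throat t_e = P × Ω / (0.6 F_EXX × L) = 700 × 2.0 / (0.6 × 480 × 790 × 10⁻³) = 6.153 mm.
Required leg w = t_e / 0.707 = 8.703 mm → use 9 mm.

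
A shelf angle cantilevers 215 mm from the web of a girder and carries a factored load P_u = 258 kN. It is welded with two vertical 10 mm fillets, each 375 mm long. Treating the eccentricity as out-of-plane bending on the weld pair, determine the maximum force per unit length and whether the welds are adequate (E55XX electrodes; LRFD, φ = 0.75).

f_max ≈ 1230 N/mm; adequate

E55XX → F_EXX = 550 MPa.
L_w = 2 × 375 = 750 mm; section modulus (unit throat) S = 2 × L²/6 = 46880 mm².
Direct shear f_v = P/L_w = 258×10³/750 = 344 N/mm.
Moment M = P × e = 258×10³ × 215 = 55470000 N·mm; bending f_b = M/S = 1183 N/mm.
f_max = √(f_v² + f_b²) = √(344² + 1183²) = 1232 N/mm.
φr_n = 0.75 × 0.6 × 550 × (0.707 × 10) = 1750 N/mm → adequate.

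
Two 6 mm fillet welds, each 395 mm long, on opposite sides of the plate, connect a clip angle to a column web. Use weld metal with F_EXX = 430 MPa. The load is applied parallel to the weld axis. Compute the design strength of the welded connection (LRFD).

φR_n ≈ 648 kN

Effective throat t_e = 0.707 × 6 = 4.242 mm.
Total length L = 790 mm; A_we = 4.242 × 790 = 3351 mm².
F_nw = 0.6 F_EXX = 0.6 × 430 = 258 MPa.
φR_n = 0.75 × 258 × 3351 × 10⁻³ = 648.5 kN.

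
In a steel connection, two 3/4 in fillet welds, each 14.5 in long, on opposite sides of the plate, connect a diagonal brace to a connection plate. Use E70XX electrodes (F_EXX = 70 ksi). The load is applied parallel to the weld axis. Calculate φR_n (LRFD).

Effective throat t_e = 0.707 × 0.75 = 0.5302 in.
Total length L = 29 in; A_we = 0.5302 × 29 = 15.38 in².
F_nw = 0.6 F_EXX = 0.6 × 70 = 42 ksi.
φR_n = 0.75 × 42 × 15.38 = 484.4 kips.

φR_n ≈ 484 kips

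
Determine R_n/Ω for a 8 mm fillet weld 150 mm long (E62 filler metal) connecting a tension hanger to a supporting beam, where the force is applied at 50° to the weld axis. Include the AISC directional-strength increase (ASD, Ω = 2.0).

R_n/Ω ≈ 211 kN

E62XX → F_EXX = 620 MPa.
t_e = 0.707 × 8 = 5.656 mm; A_we = 5.656 × 150 = 848.4 mm².
Directional factor: 1.0 + 0.5 sin^1.5(50°) = 1.335.
F_nw = 0.6 × 620 × 1.335 = 496.7 MPa.
R_n/Ω = (496.7 × 848.4) / 2.0 × 10⁻³ = 210.7 kN.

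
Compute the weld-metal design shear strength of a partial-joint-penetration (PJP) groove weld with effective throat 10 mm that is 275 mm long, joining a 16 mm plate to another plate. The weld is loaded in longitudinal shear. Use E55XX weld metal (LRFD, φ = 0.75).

φR_n ≈ 681 kN

E55XX → F_EXX = 550 MPa.
Effective throat (given) t_e = 10 mm.
A_we = 10 × 275 = 2750 mm².
F_nw = 0.6 F_EXX = 330 MPa.
φR_n = 0.75 × 330 × 2750 × 10⁻³ = 680.6 kN.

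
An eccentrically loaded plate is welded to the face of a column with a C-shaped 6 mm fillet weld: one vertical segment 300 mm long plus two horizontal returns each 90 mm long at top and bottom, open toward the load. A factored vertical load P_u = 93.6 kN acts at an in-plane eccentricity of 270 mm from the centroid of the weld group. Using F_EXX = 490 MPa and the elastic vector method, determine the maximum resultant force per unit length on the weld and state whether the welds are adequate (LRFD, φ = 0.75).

f_max ≈ 741 N/mm; adequate

Total weld length L_w = 480 mm. Treat welds as unit-width lines.
Centroid: x̄ = 2×90×45 / 480 = 16.88 mm from the vertical weld.
Polar moment about centroid: J = I_x + I_y = [300³/12 + 2×90×150²] + [300×16.88² + 2(90³/12 + 90×28.12²)] = 6649000 mm³.
Direct shear f_v = P/L_w = 93.6×10³ / 480 = 195 N/mm (vertical).
Torsion M = P·e = 93.6×10³ × 270 = 25272000 N·mm.
Critical point at (x, y) = (73.12, 150) from centroid. f_tx = M·y/J = 570.1 N/mm; f_ty = M·x/J = 277.9 N/mm.
Resultant f_max = √[f_tx² + (f_v + f_ty)²] = √[570.1² + (195 + 277.9)²] = 740.7 N/mm.
Capacity per unit length: φr_n = 0.75 × 0.6 × 490 × (0.707 × 6) = 935.4 N/mm.
740.7 ≤ 935.4 → adequate.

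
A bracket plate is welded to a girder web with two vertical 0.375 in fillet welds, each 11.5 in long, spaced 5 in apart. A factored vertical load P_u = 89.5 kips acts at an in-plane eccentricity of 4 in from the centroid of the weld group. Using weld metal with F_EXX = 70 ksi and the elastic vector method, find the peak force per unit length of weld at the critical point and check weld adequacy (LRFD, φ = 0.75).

Total weld length L_w = 23 in. Treat welds as unit-width lines.
Polar moment about centroid: J = 2[d³/12 + d(b/2)²] = 2[11.5³/12 + 11.5×2.5²] = 397.2 in³.
Direct shear f_v = P/L_w = 89.5 / 23 = 3.891 kip/in (vertical).
Torsion M = P·e = 89.5 × 4 = 358 kip·in.
Critical point at (x, y) = (2.5, 5.75) from centroid. f_tx = M·y/J = 5.182 kip/in; f_ty = M·x/J = 2.253 kip/in.
Resultant f_max = √[f_tx² + (f_v + f_ty)²] = √[5.182² + (3.891 + 2.253)²] = 8.038 kip/in.
Capacity per unit length: φr_n = 0.75 × 0.6 × 70 × (0.707 × 0.375) = 8.351 kip/in.
8.038 ≤ 8.351 → adequate.

f_max ≈ 8.04 kip/in; adequate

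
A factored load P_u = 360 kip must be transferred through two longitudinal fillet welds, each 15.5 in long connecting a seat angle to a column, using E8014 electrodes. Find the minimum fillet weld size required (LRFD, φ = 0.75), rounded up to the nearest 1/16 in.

w = 1/2 in

E80XX → F_EXX = 80 ksi.
Total weld length L = 31 in.
Required throat t_e = P_u / (φ × 0.6 F_EXX × L) = 360 / (0.75 × 0.6 × 80 × 31) = 0.3226 in.
Required leg w = t_e / 0.707 = 0.4563 in → use 1/2 in.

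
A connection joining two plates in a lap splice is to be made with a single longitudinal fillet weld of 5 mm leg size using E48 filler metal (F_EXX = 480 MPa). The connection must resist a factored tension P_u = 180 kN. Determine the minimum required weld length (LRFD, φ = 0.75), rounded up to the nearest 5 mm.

L = 240 mm

Throat t_e = 0.707 × 5 = 3.535 mm.
φr_n = 0.75 × 0.6 × 480 × 3.535 × 10⁻³ = 0.7636 kN/mm.
L_req = P_u / φr_n = 180 / 0.7636 = 235.7 mm total.
Round up → use L = 240 mm.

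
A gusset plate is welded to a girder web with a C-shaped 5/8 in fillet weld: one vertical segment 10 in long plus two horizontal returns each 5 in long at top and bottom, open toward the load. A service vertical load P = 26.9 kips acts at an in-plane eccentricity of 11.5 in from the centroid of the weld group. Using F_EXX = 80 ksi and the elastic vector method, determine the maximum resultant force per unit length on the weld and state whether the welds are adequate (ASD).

f_max ≈ 5.92 kip/in; adequate

Total weld length L_w = 20 in. Treat welds as unit-width lines.
Centroid: x̄ = 2×5×2.5 / 20 = 1.25 in from the vertical weld.
Polar moment about centroid: J = I_x + I_y = [10³/12 + 2×5×5²] + [10×1.25² + 2(5³/12 + 5×1.25²)] = 385.4 in³.
Direct shear f_v = P/L_w = 26.9 / 20 = 1.345 kip/in (vertical).
Torsion M = P·e = 26.9 × 11.5 = 309.35 kip·in.
Critical point at (x, y) = (3.75, 5) from centroid. f_tx = M·y/J = 4.013 kip/in; f_ty = M·x/J = 3.01 kip/in.
Resultant f_max = √[f_tx² + (f_v + f_ty)²] = √[4.013² + (1.345 + 3.01)²] = 5.922 kip/in.
Capacity per unit length: r_n/Ω = (1/2.0) × 0.6 × 80 × (0.707 × 0.625) = 10.6 kip/in.
5.922 ≤ 10.6 → adequate.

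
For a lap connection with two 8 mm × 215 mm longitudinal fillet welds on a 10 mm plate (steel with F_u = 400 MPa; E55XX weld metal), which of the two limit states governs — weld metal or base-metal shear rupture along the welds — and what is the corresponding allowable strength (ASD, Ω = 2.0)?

R_n/Ω ≈ 401 kN (weld metal governs)

E55XX → F_EXX = 550 MPa.
t_e = 0.707 × 8 = 5.656 mm; L = 430 mm.
Weld metal: R_n/Ω = (1/2.0) × 0.6 × 550 × 5.656 × 430 × 10⁻³ = 401.3 kN.
Base metal (shear rupture): R_n/Ω = (1/2.0) × 0.6 × 400 × 10 × 430 × 10⁻³ = 516 kN.
Governing: weld metal.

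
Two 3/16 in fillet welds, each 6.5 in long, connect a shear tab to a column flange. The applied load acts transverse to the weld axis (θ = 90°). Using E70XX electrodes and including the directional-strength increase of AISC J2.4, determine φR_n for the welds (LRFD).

E70XX → F_EXX = 70 ksi.
t_e = 0.707 × 0.1875 = 0.1326 in; A_we = 0.1326 × 13 = 1.723 in².
Directional factor: 1.0 + 0.5 sin^1.5(90°) = 1.5.
F_nw = 0.6 × 70 × 1.5 = 63 ksi.
φR_n = 0.75 × 63 × 1.723 = 81.43 kip.

φR_n ≈ 81.4 kip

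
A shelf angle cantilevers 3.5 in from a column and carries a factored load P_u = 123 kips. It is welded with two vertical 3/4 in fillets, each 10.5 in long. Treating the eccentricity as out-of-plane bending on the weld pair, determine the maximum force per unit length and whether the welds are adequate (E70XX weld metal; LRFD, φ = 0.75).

f_max ≈ 13.1 kip/in; adequate

E70XX → F_EXX = 70 ksi.
L_w = 2 × 10.5 = 21 in; section modulus (unit throat) S = 2 × L²/6 = 36.75 in².
Direct shear f_v = P/L_w = 123/21 = 5.857 kip/in.
Moment M = P × e = 123 × 3.5 = 430.5 kip·in; bending f_b = M/S = 11.71 kip/in.
f_max = √(f_v² + f_b²) = √(5.857² + 11.71²) = 13.1 kip/in.
φr_n = 0.75 × 0.6 × 70 × (0.707 × 0.75) = 16.7 kip/in → adequate.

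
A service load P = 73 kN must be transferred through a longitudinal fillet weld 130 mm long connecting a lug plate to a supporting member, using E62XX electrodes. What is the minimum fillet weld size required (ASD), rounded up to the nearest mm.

w = 5 mm

E62XX → F_EXX = 620 MPa.
Total weld length L = 130 mm.
Required throat t_e = P × Ω / (0.6 F_EXX × L) = 73 × 2.0 / (0.6 × 620 × 130 × 10⁻³) = 3.019 mm.
Required leg w = t_e / 0.707 = 4.27 mm → use 5 mm.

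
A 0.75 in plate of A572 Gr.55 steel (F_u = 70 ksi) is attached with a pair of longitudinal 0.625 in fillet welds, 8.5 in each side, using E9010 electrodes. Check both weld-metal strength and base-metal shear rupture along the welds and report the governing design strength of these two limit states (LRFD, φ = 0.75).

φR_n ≈ 304 kips (weld metal governs)

E90XX → F_EXX = 90 ksi.
t_e = 0.707 × 0.625 = 0.4419 in; L = 17 in.
Weld metal: φR_n = 0.75 × 0.6 × 90 × 0.4419 × 17 = 304.2 kips.
Base metal (shear rupture): φR_n = 0.75 × 0.6 × 70 × 0.75 × 17 = 401.6 kips.
Governing: weld metal.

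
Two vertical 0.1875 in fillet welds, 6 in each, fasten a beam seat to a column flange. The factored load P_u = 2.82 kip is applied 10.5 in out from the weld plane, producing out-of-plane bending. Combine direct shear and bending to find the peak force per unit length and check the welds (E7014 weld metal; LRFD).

f_max ≈ 2.48 kip/in; adequate

E70XX → F_EXX = 70 ksi.
L_w = 2 × 6 = 12 in; section modulus (unit throat) S = 2 × L²/6 = 12 in².
Direct shear f_v = P/L_w = 2.82/12 = 0.235 kip/in.
Moment M = P × e = 2.82 × 10.5 = 29.61 kip·in; bending f_b = M/S = 2.467 kip/in.
f_max = √(f_v² + f_b²) = √(0.235² + 2.467²) = 2.479 kip/in.
φr_n = 0.75 × 0.6 × 70 × (0.707 × 0.1875) = 4.176 kip/in → adequate.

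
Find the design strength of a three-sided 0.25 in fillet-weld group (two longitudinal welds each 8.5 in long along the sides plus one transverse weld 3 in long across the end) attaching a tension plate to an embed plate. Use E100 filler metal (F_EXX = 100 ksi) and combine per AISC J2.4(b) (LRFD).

t_e = 0.707 × 0.25 = 0.1767 in.
R_nwl = 0.6 × 100 × 0.1767 × 17 = 180.3 kip (longitudinal, 2 welds).
R_nwt = 0.6 × 100 × 0.1767 × 3 = 31.81 kip (transverse, base value).
(i) R_nwl + R_nwt = 212.1 kip; (ii) 0.85 R_nwl + 1.5 R_nwt = 201 kip.
R_n = max = 212.1 kip [governs: (i)]; φR_n = 159.1 kip.

φR_n ≈ 159 kip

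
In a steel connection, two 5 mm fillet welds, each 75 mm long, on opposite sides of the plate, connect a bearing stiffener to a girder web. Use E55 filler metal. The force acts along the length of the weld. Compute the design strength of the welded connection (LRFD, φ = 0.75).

φR_n ≈ 131 kN

E55XX → F_EXX = 550 MPa.
Effective throat t_e = 0.707 × 5 = 3.535 mm.
Total length L = 150 mm; A_we = 3.535 × 150 = 530.2 mm².
F_nw = 0.6 F_EXX = 0.6 × 550 = 330 MPa.
φR_n = 0.75 × 330 × 530.2 × 10⁻³ = 131.2 kN.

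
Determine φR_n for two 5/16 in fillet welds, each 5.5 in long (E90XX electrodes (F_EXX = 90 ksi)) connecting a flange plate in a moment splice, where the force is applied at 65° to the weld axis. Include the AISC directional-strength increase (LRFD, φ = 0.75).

t_e = 0.707 × 0.3125 = 0.2209 in; A_we = 0.2209 × 11 = 2.43 in².
Directional factor: 1.0 + 0.5 sin^1.5(65°) = 1.431.
F_nw = 0.6 × 90 × 1.431 = 77.3 ksi.
φR_n = 0.75 × 77.3 × 2.43 = 140.9 kips.

φR_n ≈ 141 kips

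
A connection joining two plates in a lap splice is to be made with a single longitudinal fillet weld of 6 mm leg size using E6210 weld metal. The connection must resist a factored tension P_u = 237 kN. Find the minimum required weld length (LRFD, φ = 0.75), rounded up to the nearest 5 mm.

E62XX → F_EXX = 620 MPa.
Throat t_e = 0.707 × 6 = 4.242 mm.
φr_n = 0.75 × 0.6 × 620 × 4.242 × 10⁻³ = 1.184 kN/mm.
L_req = P_u / φr_n = 237 / 1.184 = 200.3 mm total.
Round up → use L = 205 mm.

L = 205 mm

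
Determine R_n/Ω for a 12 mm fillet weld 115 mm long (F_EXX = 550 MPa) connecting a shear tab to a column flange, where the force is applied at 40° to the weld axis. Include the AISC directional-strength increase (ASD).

t_e = 0.707 × 12 = 8.484 mm; A_we = 8.484 × 115 = 975.7 mm².
Directional factor: 1.0 + 0.5 sin^1.5(40°) = 1.258.
F_nw = 0.6 × 550 × 1.258 = 415 MPa.
R_n/Ω = (415 × 975.7) / 2.0 × 10⁻³ = 202.5 kN.

R_n/Ω ≈ 202 kN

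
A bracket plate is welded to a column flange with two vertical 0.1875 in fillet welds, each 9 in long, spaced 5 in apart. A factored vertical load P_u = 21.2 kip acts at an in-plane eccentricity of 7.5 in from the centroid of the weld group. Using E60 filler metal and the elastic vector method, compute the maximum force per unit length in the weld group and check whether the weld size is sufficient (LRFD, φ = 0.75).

f_max ≈ 4.2 kip/in; NOT adequate

E60XX → F_EXX = 60 ksi.
Total weld length L_w = 18 in. Treat welds as unit-width lines.
Polar moment about centroid: J = 2[d³/12 + d(b/2)²] = 2[9³/12 + 9×2.5²] = 234 in³.
Direct shear f_v = P/L_w = 21.2 / 18 = 1.178 kip/in (vertical).
Torsion M = P·e = 21.2 × 7.5 = 159 kip·in.
Critical point at (x, y) = (2.5, 4.5) from centroid. f_tx = M·y/J = 3.058 kip/in; f_ty = M·x/J = 1.699 kip/in.
Resultant f_max = √[f_tx² + (f_v + f_ty)²] = √[3.058² + (1.178 + 1.699)²] = 4.198 kip/in.
Capacity per unit length: φr_n = 0.75 × 0.6 × 60 × (0.707 × 0.1875) = 3.579 kip/in.
4.198 > 3.579 → NOT adequate.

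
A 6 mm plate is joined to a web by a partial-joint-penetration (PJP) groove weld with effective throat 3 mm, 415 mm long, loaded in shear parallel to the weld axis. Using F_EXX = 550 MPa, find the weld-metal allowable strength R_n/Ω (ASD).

Effective throat (given) t_e = 3 mm.
A_we = 3 × 415 = 1245 mm².
F_nw = 0.6 F_EXX = 330 MPa.
R_n/Ω = (330 × 1245) / 2.0 × 10⁻³ = 205.4 kN.

R_n/Ω ≈ 205 kN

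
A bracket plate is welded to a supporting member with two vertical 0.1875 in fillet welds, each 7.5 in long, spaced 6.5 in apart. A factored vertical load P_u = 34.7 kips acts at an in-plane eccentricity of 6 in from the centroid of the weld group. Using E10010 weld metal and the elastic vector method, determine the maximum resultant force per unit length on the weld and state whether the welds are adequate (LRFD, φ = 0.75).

f_max ≈ 6.28 kip/in; NOT adequate

E100XX → F_EXX = 100 ksi.
Total weld length L_w = 15 in. Treat welds as unit-width lines.
Polar moment about centroid: J = 2[d³/12 + d(b/2)²] = 2[7.5³/12 + 7.5×3.25²] = 228.8 in³.
Direct shear f_v = P/L_w = 34.7 / 15 = 2.313 kip/in (vertical).
Torsion M = P·e = 34.7 × 6 = 208.2 kip·in.
Critical point at (x, y) = (3.25, 3.75) from centroid. f_tx = M·y/J = 3.413 kip/in; f_ty = M·x/J = 2.958 kip/in.
Resultant f_max = √[f_tx² + (f_v + f_ty)²] = √[3.413² + (2.313 + 2.958)²] = 6.28 kip/in.
Capacity per unit length: φr_n = 0.75 × 0.6 × 100 × (0.707 × 0.1875) = 5.965 kip/in.
6.28 > 5.965 → NOT adequate.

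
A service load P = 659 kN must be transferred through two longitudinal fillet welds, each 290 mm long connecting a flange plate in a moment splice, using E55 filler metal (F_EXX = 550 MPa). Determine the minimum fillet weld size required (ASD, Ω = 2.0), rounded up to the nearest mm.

w = 10 mm

Total weld length L = 580 mm.
Required throat t_e = P × Ω / (0.6 F_EXX × L) = 659 × 2.0 / (0.6 × 550 × 580 × 10⁻³) = 6.886 mm.
Required leg w = t_e / 0.707 = 9.74 mm → use 10 mm.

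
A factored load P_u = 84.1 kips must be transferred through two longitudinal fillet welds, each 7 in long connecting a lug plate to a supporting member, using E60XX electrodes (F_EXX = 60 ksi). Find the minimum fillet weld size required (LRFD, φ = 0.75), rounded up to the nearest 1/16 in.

w = 3/8 in

Total weld length L = 14 in.
Required throat t_e = P_u / (φ × 0.6 F_EXX × L) = 84.1 / (0.75 × 0.6 × 60 × 14) = 0.2225 in.
Required leg w = t_e / 0.707 = 0.3147 in → use 3/8 in.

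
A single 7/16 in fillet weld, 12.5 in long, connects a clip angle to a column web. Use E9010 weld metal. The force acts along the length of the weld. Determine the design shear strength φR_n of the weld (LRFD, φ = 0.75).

φR_n ≈ 157 kip

E90XX → F_EXX = 90 ksi.
Effective throat t_e = 0.707 × 0.4375 = 0.3093 in.
Total length L = 12.5 in; A_we = 0.3093 × 12.5 = 3.866 in².
F_nw = 0.6 F_EXX = 0.6 × 90 = 54 ksi.
φR_n = 0.75 × 54 × 3.866 = 156.6 kip.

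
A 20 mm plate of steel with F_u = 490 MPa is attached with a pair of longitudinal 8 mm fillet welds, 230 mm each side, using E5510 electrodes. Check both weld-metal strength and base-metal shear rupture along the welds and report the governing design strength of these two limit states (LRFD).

φR_n ≈ 644 kN (weld metal governs)

E55XX → F_EXX = 550 MPa.
t_e = 0.707 × 8 = 5.656 mm; L = 460 mm.
Weld metal: φR_n = 0.75 × 0.6 × 550 × 5.656 × 460 × 10⁻³ = 643.9 kN.
Base metal (shear rupture): φR_n = 0.75 × 0.6 × 490 × 20 × 460 × 10⁻³ = 2029 kN.
Governing: weld metal.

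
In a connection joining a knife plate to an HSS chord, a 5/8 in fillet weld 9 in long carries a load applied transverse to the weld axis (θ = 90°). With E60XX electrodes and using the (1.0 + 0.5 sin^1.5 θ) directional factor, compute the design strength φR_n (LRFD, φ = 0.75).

E60XX → F_EXX = 60 ksi.
t_e = 0.707 × 0.625 = 0.4419 in; A_we = 0.4419 × 9 = 3.977 in².
Directional factor: 1.0 + 0.5 sin^1.5(90°) = 1.5.
F_nw = 0.6 × 60 × 1.5 = 54 ksi.
φR_n = 0.75 × 54 × 3.977 = 161.1 kips.

φR_n ≈ 161 kips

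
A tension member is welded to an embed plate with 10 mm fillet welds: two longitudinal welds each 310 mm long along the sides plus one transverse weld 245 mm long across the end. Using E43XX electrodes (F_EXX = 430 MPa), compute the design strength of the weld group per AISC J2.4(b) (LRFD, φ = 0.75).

t_e = 0.707 × 10 = 7.07 mm.
R_nwl = 0.6 × 430 × 7.07 × 620 × 10⁻³ = 1131 kN (longitudinal, 2 welds).
R_nwt = 0.6 × 430 × 7.07 × 245 × 10⁻³ = 446.9 kN (transverse, base value).
(i) R_nwl + R_nwt = 1578 kN; (ii) 0.85 R_nwl + 1.5 R_nwt = 1632 kN.
R_n = max = 1632 kN [governs: (ii)]; φR_n = 1224 kN.

φR_n ≈ 1220 kN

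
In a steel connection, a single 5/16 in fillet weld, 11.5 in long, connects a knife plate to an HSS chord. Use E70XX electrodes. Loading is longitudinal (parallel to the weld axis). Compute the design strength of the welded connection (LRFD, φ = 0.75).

E70XX → F_EXX = 70 ksi.
Effective throat t_e = 0.707 × 0.3125 = 0.2209 in.
Total length L = 11.5 in; A_we = 0.2209 × 11.5 = 2.541 in².
F_nw = 0.6 F_EXX = 0.6 × 70 = 42 ksi.
φR_n = 0.75 × 42 × 2.541 = 80.03 kips.

φR_n ≈ 80 kips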